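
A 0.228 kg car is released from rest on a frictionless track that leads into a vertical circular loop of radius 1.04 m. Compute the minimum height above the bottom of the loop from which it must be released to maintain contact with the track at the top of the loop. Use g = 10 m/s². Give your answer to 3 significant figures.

h = 2.60 m

At the top, for minimum speed gravity alone supplies the centripetal force: mg = mv_top²/r ⇒ v_top² = gr = 10.40 m²/s²
Energy conservation from release height h to the top (height 2r): mgh = ½mv_top² + mg(2r)
h = v_top²/(2g) + 2r = r/2 + 2r = 5r/2 = 2.600 m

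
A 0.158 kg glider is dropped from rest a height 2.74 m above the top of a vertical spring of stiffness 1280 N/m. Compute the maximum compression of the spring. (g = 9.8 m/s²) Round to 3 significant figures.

Take the reference level at the top of the uncompressed spring. At max compression the glider has fallen H + x and is momentarily at rest:
mg(H + x) = ½kx²
½(1280)x² − (0.158)(9.8)x − (0.158)(9.8)(2.74) = 0
640.0x² − 1.548x − 4.243 = 0
x = [1.548 + √(2.398 + 10861)]/(2 × 640.0) = 0.08264 m

x = 0.0826 m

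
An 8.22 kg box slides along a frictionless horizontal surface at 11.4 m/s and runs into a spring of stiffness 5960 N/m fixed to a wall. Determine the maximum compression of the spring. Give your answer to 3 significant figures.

At max compression the box is momentarily at rest: ½mv² = ½kx²
x = v√(m/k) = 11.4 × √(8.22/5960) = 0.4234 m

x = 0.423 m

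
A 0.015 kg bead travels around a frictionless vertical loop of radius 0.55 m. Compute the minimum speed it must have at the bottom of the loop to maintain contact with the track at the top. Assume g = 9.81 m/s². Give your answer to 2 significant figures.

v = 5.2 m/s

At the top: mg = mv_top²/r ⇒ v_top² = gr = 5.396 m²/s²
Energy from bottom to top (height 2r): ½mv_bot² = ½mv_top² + mg(2r)
v_bot² = gr + 4gr = 5gr = 26.98
v_bot = √(5gr) = 5.194 m/s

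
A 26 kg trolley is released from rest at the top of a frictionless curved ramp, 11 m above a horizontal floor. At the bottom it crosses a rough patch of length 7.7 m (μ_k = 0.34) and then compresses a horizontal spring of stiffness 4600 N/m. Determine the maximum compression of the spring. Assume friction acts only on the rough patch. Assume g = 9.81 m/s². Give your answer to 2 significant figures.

x = 0.96 m

Initial energy: E₁ = mgh = (26)(9.81)(11) = 2805.7 J
Friction removes W_f = μ_k mg d = (0.34)(26)(9.81)(7.7) = 667.7 J
Energy reaching the spring: E = 2805.7 − 667.7 = 2137.9 J
At max compression ½kx² = E ⇒ x = √(2E/k) = √(2 × 2137.9/4600) = 0.9641 m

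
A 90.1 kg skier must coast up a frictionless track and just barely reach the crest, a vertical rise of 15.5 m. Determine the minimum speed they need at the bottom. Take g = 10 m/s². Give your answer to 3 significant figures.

At the top they are momentarily at rest, so all KE converts to PE: ½mv² = mgh
v = √(2gh) = √(2 × 10 × 15.5) = 17.61 m/s

v = 17.6 m/s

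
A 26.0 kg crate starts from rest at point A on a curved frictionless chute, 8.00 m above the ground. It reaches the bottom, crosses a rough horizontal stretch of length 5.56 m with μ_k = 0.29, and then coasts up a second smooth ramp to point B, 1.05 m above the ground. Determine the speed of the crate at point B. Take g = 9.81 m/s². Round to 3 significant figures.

v = 10.2 m/s

Energy at A: mgh₁ = (26.0)(9.81)(8.00) = 2040.5 J
Friction loss: W_f = μ_k mg d = 411.3 J
At B: ½mv² + mgh₂ = mgh₁ − W_f
½mv² = 2040.5 − 411.3 − 267.81 = 1361.4 J
v = √(2 × 1361.4/26.0) = 10.23 m/s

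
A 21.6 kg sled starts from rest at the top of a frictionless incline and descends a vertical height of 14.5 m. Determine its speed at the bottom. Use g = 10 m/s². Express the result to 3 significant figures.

v = 17.0 m/s

By conservation of mechanical energy, mgh = ½mv²
The mass cancels from both sides.
v = √(2gh) = √(2 × 10 × 14.5) = √290.00 = 17.03 m/s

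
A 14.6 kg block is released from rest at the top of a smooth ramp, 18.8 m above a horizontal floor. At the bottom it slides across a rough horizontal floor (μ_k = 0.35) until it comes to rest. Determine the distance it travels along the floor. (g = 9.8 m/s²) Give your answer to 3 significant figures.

Applying the work–energy principle:
At rest all PE has been dissipated by friction: mgh = μ_k m g d
d = h/μ_k = 18.8/0.35 = 53.71 m

d = 53.7 m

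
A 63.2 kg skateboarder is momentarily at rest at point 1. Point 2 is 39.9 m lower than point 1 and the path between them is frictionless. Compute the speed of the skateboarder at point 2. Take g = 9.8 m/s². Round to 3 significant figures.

v = 28.0 m/s

By conservation of mechanical energy, mgh = ½mv²
The mass cancels from both sides.
v = √(2gh) = √(2 × 9.8 × 39.9) = √782.04 = 27.96 m/s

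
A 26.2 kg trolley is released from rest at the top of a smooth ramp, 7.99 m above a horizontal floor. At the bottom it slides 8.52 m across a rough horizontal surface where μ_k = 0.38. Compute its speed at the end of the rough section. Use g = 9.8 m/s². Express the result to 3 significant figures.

v = 9.65 m/s

Energy bookkeeping (friction removes W_f = μ_k N d):
mgh = ½mv² + μ_k m g d
W_f = μ_k mg d = (0.38)(26.2)(9.8)(8.52) = 831.3 J
½mv² = mgh − W_f = 2051.5 − 831.3 = 1220.2 J
v = √(2 × 1220.2/26.2) = 9.651 m/s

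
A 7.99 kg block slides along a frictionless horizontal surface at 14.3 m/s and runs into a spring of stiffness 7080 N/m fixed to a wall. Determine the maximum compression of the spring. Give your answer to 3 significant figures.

x = 0.480 m

Conservation of energy between contact and max compression: ½mv² = ½kx²
x = v√(m/k) = 14.3 × √(7.99/7080) = 0.4804 m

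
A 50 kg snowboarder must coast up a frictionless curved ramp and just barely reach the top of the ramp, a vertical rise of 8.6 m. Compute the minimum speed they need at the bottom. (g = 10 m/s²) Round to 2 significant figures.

At the top they are momentarily at rest, so all KE converts to PE: ½mv² = mgh
v = √(2gh) = √(2 × 10 × 8.6) = 13.11 m/s

v = 13 m/s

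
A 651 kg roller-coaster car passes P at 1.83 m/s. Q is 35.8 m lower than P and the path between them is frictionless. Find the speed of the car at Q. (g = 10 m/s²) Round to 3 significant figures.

Mechanical energy is conserved (no friction): ½mv₀² + mgh = ½mv²
v² = v₀² + 2gh = (1.83)² + 2(10)(35.8) = 719.35
v = √719.35 = 26.82 m/s

v = 26.8 m/s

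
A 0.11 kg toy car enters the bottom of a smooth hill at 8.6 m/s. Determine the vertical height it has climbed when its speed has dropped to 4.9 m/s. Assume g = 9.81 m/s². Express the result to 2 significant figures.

h = 2.5 m

Conservation of energy: ½mv₁² = ½mv₂² + mgh
h = (v₁² − v₂²)/(2g) = (8.6² − 4.9²)/(2 × 9.81) = 2.546 m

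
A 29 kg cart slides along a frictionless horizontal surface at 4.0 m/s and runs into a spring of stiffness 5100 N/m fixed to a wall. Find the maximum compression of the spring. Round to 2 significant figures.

All KE is stored as spring PE at maximum compression: ½mv² = ½kx²
x = v√(m/k) = 4.0 × √(29/5100) = 0.3016 m

x = 0.30 m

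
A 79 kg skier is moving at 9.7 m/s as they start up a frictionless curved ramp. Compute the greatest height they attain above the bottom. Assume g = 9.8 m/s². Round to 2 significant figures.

h = 4.8 m

By energy conservation, ½mv² = mgh
h = v²/(2g) = 9.7²/(2 × 9.8) = 4.801 m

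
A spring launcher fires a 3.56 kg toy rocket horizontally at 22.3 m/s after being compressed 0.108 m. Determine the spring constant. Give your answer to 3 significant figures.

½kx² = ½mv²
k = mv²/x² = (3.56)(22.3)²/(0.108)² = 151779 N/m

k = 152000 N/m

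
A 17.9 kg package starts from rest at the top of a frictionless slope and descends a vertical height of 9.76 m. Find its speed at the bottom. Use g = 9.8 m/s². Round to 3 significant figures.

v = 13.8 m/s

Equating total energy at the two states: mgh = ½mv²
The mass cancels from both sides.
v = √(2gh) = √(2 × 9.8 × 9.76) = √191.30 = 13.83 m/s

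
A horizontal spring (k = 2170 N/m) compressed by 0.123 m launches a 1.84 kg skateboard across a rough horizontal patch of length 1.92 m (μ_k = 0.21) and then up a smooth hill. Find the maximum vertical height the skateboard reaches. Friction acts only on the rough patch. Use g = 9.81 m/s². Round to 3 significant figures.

h = 0.506 m

Spring energy: E₀ = ½kx² = ½(2170)(0.123)² = 16.415 J
Friction: W_f = μ_k mg d = (0.21)(1.84)(9.81)(1.92) = 7.278 J
Energy at base of ramp: E = 16.415 − 7.278 = 9.1370 J
At max height all remaining energy is PE: mgh = E ⇒ h = E/(mg) = 9.1370/(1.84 × 9.81) = 0.5062 m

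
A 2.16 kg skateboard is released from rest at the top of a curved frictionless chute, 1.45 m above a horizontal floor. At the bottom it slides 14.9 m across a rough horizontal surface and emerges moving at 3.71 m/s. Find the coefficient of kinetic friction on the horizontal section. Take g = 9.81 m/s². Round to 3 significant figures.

μ_k = 0.0502

Energy at the top = energy at the end + work done against friction:
mgh = ½mv² + μ_k m g d
mgh = 30.725 J; ½mv² = 14.865 J
W_f = 30.725 − 14.865 = 15.86 J
μ_k = W_f/(mg·d) = 15.86/(21.19 × 14.9) = 0.05023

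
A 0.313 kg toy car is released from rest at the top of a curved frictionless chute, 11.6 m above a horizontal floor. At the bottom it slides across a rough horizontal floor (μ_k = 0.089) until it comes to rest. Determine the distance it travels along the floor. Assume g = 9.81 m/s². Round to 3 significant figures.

d = 130 m

Energy at the top = energy at the end + work done against friction:
At rest all PE has been dissipated by friction: mgh = μ_k m g d
d = h/μ_k = 11.6/0.089 = 130.3 m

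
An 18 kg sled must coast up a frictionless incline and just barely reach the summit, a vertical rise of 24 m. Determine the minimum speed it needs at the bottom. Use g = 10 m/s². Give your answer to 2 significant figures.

v = 22 m/s

At the top it is momentarily at rest, so all KE converts to PE: ½mv² = mgh
v = √(2gh) = √(2 × 10 × 24) = 21.91 m/s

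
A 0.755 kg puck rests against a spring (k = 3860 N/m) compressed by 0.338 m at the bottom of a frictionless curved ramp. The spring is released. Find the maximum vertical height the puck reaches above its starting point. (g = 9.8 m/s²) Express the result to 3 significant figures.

h = 29.8 m

At maximum height the puck is at rest, so ½kx² = mgh
h = kx²/(2mg) = (3860)(0.338)²/(2 × 0.755 × 9.8) = 29.80 m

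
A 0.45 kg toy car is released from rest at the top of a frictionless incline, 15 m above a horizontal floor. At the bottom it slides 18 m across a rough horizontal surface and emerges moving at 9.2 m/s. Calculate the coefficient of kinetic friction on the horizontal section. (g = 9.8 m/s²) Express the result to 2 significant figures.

μ_k = 0.59

Energy at the top = energy at the end + work done against friction:
mgh = ½mv² + μ_k m g d
mgh = 66.150 J; ½mv² = 19.044 J
W_f = 66.150 − 19.044 = 47.11 J
μ_k = W_f/(mg·d) = 47.11/(4.410 × 18) = 0.5934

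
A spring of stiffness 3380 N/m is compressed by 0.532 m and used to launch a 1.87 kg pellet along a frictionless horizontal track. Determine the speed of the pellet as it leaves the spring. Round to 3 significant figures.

The pellet leaves the spring when the spring is at natural length, so ½kx² = ½mv²
v = x√(k/m) = 0.532 × √(3380/1.87) = 22.62 m/s

v = 22.6 m/s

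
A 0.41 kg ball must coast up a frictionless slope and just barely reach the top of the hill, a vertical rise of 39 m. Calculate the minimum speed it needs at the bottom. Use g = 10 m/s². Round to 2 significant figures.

v = 28 m/s

At the top it is momentarily at rest, so all KE converts to PE: ½mv² = mgh
v = √(2gh) = √(2 × 10 × 39) = 27.93 m/s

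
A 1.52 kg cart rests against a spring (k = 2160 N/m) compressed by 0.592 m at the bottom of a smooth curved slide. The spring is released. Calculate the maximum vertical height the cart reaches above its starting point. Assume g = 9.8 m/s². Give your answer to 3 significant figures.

All spring PE becomes gravitational PE at the highest point: ½kx² = mgh
h = kx²/(2mg) = (2160)(0.592)²/(2 × 1.52 × 9.8) = 25.41 m

h = 25.4 m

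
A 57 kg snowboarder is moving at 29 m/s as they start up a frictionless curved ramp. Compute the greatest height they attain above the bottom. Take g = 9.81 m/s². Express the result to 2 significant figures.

h = 43 m

By energy conservation, ½mv² = mgh
h = v²/(2g) = 29²/(2 × 9.81) = 42.86 m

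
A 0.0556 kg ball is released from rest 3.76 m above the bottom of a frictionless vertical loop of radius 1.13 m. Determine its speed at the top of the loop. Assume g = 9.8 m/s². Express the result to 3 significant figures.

v = 5.42 m/s

Energy conservation: mgh = ½mv_top² + mg(2r)
v_top² = 2g(h − 2r) = 2(9.8)(3.76 − 2.260) = 29.40
v_top = 5.422 m/s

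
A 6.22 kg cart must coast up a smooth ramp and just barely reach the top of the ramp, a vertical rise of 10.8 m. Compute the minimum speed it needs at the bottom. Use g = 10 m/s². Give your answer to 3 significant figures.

v = 14.7 m/s

At the top it is momentarily at rest, so all KE converts to PE: ½mv² = mgh
v = √(2gh) = √(2 × 10 × 10.8) = 14.70 m/s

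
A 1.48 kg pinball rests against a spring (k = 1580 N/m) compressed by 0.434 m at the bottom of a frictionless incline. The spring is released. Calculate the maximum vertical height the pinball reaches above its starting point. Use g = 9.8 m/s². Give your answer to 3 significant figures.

h = 10.3 m

All spring PE becomes gravitational PE at the highest point: ½kx² = mgh
h = kx²/(2mg) = (1580)(0.434)²/(2 × 1.48 × 9.8) = 10.26 m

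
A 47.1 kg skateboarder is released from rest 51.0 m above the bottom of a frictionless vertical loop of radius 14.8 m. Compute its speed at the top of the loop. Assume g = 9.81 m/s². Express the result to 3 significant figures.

Energy conservation: mgh = ½mv_top² + mg(2r)
v_top² = 2g(h − 2r) = 2(9.81)(51.0 − 29.60) = 419.9
v_top = 20.49 m/s

v = 20.5 m/s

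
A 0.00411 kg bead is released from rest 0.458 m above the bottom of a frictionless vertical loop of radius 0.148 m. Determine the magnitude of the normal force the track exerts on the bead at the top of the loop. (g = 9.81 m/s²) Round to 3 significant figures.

N = 0.0479 N

Energy from release to top (height 2r): mgh = ½mv_top² + mg(2r)
v_top² = 2g(h − 2r) = 2(9.81)(0.458 − 0.2960) = 3.1784 m²/s²
At the top, both N and weight point toward the centre: N + mg = mv_top²/r
N = m(v_top²/r − g) = 0.00411(3.1784/0.148 − 9.81) = 0.04795 N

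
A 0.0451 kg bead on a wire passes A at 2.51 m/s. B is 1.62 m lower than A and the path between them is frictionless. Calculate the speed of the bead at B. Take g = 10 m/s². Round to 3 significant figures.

Equating total energy at the two states: ½mv₀² + mgh = ½mv²
The mass cancels from both sides.
v² = v₀² + 2gh = (2.51)² + 2(10)(1.62) = 38.700
v = √38.700 = 6.221 m/s

v = 6.22 m/s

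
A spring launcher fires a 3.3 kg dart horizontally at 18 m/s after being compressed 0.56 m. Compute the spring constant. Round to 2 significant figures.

k = 3400 N/m

Energy stored in the spring equals the launch KE: ½kx² = ½mv²
k = mv²/x² = (3.3)(18)²/(0.56)² = 3409 N/m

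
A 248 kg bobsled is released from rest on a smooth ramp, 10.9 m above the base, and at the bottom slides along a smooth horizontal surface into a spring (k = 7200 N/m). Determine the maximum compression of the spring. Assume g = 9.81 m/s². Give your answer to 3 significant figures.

x = 2.71 m

Energy conservation (no friction) from release to max compression: mgh = ½kx²
x = √(2mgh/k) = √(2 × 248 × 9.81 × 10.9 / 7200) = 2.714 m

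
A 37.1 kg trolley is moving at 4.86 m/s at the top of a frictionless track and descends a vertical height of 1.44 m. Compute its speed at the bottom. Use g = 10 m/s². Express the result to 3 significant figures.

Equating total energy at the two states: ½mv₀² + mgh = ½mv²
v² = v₀² + 2gh = (4.86)² + 2(10)(1.44) = 52.420
v = √52.420 = 7.240 m/s

v = 7.24 m/s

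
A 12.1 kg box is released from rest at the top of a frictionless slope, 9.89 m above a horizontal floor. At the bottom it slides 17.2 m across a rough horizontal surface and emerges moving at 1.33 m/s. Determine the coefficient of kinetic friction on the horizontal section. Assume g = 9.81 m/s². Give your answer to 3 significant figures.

μ_k = 0.570

Applying the work–energy principle:
mgh = ½mv² + μ_k m g d
mgh = 1174.0 J; ½mv² = 10.702 J
W_f = 1174.0 − 10.702 = 1163 J
μ_k = W_f/(mg·d) = 1163/(118.7 × 17.2) = 0.5698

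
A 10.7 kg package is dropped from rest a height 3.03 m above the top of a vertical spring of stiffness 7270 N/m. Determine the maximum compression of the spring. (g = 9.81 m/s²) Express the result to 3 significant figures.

x = 0.311 m

Let x be the compression. The total drop is H + x, and the package is instantaneously at rest at max compression, so energy conservation gives:
mg(H + x) = ½kx²
½(7270)x² − (10.7)(9.81)x − (10.7)(9.81)(3.03) = 0
3635x² − 105.0x − 318.1 = 0
x = [105.0 + √(11018 + 4.6244e+06)]/(2 × 3635) = 0.3106 m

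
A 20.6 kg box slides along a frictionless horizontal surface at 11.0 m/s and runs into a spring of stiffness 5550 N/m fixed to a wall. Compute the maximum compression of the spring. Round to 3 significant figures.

x = 0.670 m

Conservation of energy between contact and max compression: ½mv² = ½kx²
x = v√(m/k) = 11.0 × √(20.6/5550) = 0.6702 m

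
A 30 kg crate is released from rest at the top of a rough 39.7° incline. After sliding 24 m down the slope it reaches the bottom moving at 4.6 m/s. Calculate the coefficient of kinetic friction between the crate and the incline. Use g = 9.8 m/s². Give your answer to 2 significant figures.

μ_k = 0.77

Energy balance down the incline: mg L sinθ − ½mv² = μ_k (mg cosθ) L
mgL sinθ = 4507.1 J; ½mv² = 317.40 J
W_f = 4507.1 − 317.40 = 4190 J
μ_k = W_f/(mg cosθ · L) = 4190/(226.2 × 24) = 0.7718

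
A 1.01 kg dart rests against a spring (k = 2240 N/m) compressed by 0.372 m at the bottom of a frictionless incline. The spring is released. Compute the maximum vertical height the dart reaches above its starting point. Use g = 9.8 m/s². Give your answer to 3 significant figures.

h = 15.7 m

Energy conservation from release to the highest point: ½kx² = mgh
h = kx²/(2mg) = (2240)(0.372)²/(2 × 1.01 × 9.8) = 15.66 m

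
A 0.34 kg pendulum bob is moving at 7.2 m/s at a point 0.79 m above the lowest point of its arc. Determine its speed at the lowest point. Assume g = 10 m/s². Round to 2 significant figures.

By conservation of mechanical energy, ½mv₀² + mgh = ½mv²
v² = v₀² + 2gh = (7.2)² + 2(10)(0.79) = 67.640
v = √67.640 = 8.224 m/s

v = 8.2 m/s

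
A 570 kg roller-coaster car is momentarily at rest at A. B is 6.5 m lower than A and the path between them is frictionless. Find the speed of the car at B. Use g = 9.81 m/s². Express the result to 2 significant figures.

Energy conservation between the two points: mgh = ½mv²
The mass cancels from both sides.
v = √(2gh) = √(2 × 9.81 × 6.5) = √127.53 = 11.29 m/s

v = 11 m/s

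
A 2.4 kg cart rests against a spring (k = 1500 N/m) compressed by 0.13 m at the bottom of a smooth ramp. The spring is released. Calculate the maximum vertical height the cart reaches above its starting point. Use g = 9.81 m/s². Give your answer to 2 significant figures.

h = 0.54 m

All spring PE becomes gravitational PE at the highest point: ½kx² = mgh
h = kx²/(2mg) = (1500)(0.13)²/(2 × 2.4 × 9.81) = 0.5384 m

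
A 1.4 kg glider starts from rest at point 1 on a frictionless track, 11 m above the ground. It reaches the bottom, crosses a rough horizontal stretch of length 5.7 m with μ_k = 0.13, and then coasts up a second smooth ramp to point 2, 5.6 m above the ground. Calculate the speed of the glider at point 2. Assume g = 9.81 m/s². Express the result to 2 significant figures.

v = 9.6 m/s

Energy at 1: mgh₁ = (1.4)(9.81)(11) = 151.07 J
Friction loss: W_f = μ_k mg d = 10.18 J
At 2: ½mv² + mgh₂ = mgh₁ − W_f
½mv² = 151.07 − 10.18 − 76.910 = 63.987 J
v = √(2 × 63.987/1.4) = 9.561 m/s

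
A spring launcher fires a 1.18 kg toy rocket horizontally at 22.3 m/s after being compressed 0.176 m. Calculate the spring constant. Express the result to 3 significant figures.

½kx² = ½mv²
k = mv²/x² = (1.18)(22.3)²/(0.176)² = 18944 N/m

k = 18900 N/m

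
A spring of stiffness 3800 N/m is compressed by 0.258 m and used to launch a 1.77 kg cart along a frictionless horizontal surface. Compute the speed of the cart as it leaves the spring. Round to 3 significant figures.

Spring PE converts entirely to kinetic energy: ½kx² = ½mv²
v = x√(k/m) = 0.258 × √(3800/1.77) = 11.95 m/s

v = 12.0 m/s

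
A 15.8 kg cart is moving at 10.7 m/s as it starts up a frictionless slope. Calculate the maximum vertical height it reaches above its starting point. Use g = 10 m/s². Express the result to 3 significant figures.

h = 5.72 m

Setting KE at the bottom equal to PE gained: ½mv² = mgh
h = v²/(2g) = 10.7²/(2 × 10) = 5.724 m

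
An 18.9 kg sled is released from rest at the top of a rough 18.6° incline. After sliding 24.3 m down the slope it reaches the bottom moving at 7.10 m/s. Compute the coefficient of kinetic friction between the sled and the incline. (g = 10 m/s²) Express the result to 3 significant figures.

The energy dissipated by friction is the PE lost minus the KE gained:
mgL sinθ = 1464.9 J; ½mv² = 476.37 J
W_f = 1464.9 − 476.37 = 988.5 J
μ_k = W_f/(mg cosθ · L) = 988.5/(179.1 × 24.3) = 0.2271

μ_k = 0.227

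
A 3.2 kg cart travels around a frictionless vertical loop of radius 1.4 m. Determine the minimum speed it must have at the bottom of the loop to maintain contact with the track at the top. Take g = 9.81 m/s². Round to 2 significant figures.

v = 8.3 m/s

At the top: mg = mv_top²/r ⇒ v_top² = gr = 13.73 m²/s²
Energy from bottom to top (height 2r): ½mv_bot² = ½mv_top² + mg(2r)
v_bot² = gr + 4gr = 5gr = 68.67
v_bot = √(5gr) = 8.287 m/s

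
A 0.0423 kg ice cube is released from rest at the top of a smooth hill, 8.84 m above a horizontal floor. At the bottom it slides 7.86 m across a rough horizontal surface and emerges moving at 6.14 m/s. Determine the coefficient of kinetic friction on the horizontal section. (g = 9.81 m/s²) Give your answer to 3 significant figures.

μ_k = 0.880

Applying the work–energy principle:
mgh = ½mv² + μ_k m g d
mgh = 3.6683 J; ½mv² = 0.79735 J
W_f = 3.6683 − 0.79735 = 2.871 J
μ_k = W_f/(mg·d) = 2.871/(0.4150 × 7.86) = 0.8802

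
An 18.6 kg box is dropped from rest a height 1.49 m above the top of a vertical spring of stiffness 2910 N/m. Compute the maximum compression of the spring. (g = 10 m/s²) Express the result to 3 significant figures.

Measuring PE from the top of the relaxed spring, at max compression the box has dropped H + x with zero KE, so:
mg(H + x) = ½kx²
½(2910)x² − (18.6)(10)x − (18.6)(10)(1.49) = 0
1455x² − 186.0x − 277.1 = 0
x = [186.0 + √(34596 + 1.6130e+06)]/(2 × 1455) = 0.5050 m

x = 0.505 m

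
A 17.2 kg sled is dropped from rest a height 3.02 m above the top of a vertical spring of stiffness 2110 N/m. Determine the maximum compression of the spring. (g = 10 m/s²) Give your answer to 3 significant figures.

Take the reference level at the top of the uncompressed spring. At max compression the sled has fallen H + x and is momentarily at rest:
mg(H + x) = ½kx²
½(2110)x² − (17.2)(10)x − (17.2)(10)(3.02) = 0
1055x² − 172.0x − 519.4 = 0
x = [172.0 + √(29584 + 2.1920e+06)]/(2 × 1055) = 0.7879 m

x = 0.788 m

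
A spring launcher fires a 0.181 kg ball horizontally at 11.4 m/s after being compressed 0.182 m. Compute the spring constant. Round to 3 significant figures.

k = 710 N/m

½kx² = ½mv²
k = mv²/x² = (0.181)(11.4)²/(0.182)² = 710.1 N/m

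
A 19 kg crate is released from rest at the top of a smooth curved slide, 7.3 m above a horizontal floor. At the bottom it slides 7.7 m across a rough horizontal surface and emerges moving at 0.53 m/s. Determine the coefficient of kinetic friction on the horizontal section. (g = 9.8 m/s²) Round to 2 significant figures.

μ_k = 0.95

Energy at the top = energy at the end + work done against friction:
mgh = ½mv² + μ_k m g d
mgh = 1359.3 J; ½mv² = 2.6686 J
W_f = 1359.3 − 2.6686 = 1357 J
μ_k = W_f/(mg·d) = 1357/(186.2 × 7.7) = 0.9462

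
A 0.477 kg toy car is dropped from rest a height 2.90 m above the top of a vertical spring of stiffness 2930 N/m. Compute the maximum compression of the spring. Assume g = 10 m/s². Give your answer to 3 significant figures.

x = 0.0988 m

Take the reference level at the top of the uncompressed spring. At max compression the car has fallen H + x and is momentarily at rest:
mg(H + x) = ½kx²
½(2930)x² − (0.477)(10)x − (0.477)(10)(2.90) = 0
1465x² − 4.770x − 13.83 = 0
x = [4.770 + √(22.75 + 81061)]/(2 × 1465) = 0.09881 m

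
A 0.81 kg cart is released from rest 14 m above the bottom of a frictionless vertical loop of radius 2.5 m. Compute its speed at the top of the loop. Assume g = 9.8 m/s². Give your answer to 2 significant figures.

v = 13 m/s

Energy conservation: mgh = ½mv_top² + mg(2r)
v_top² = 2g(h − 2r) = 2(9.8)(14 − 5.000) = 176.4
v_top = 13.28 m/s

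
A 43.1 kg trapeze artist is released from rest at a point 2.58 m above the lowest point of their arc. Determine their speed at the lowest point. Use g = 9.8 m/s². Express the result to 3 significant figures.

By conservation of mechanical energy, mgh = ½mv²
The mass cancels from both sides.
v = √(2gh) = √(2 × 9.8 × 2.58) = √50.568 = 7.111 m/s

v = 7.11 m/s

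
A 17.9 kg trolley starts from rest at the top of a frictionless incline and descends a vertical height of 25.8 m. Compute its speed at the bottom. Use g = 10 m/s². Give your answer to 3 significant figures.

v = 22.7 m/s

By conservation of mechanical energy, mgh = ½mv²
v = √(2gh) = √(2 × 10 × 25.8) = √516.00 = 22.72 m/s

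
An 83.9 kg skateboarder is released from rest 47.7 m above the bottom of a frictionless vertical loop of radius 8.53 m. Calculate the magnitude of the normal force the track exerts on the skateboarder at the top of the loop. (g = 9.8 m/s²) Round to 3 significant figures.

Energy from release to top (height 2r): mgh = ½mv_top² + mg(2r)
v_top² = 2g(h − 2r) = 2(9.8)(47.7 − 17.06) = 600.54 m²/s²
At the top, both N and weight point toward the centre: N + mg = mv_top²/r
N = m(v_top²/r − g) = 83.9(600.54/8.53 − 9.8) = 5085 N

N = 5080 N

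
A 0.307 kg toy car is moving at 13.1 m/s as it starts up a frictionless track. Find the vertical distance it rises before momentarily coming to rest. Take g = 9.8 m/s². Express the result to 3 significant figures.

Setting KE at the bottom equal to PE gained: ½mv² = mgh
h = v²/(2g) = 13.1²/(2 × 9.8) = 8.756 m

h = 8.76 m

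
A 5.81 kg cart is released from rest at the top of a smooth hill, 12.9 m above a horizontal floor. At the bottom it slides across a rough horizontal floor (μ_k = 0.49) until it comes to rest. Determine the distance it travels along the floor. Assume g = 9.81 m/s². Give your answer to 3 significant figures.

d = 26.3 m

Energy at the top = energy at the end + work done against friction:
At rest all PE has been dissipated by friction: mgh = μ_k m g d
d = h/μ_k = 12.9/0.49 = 26.33 m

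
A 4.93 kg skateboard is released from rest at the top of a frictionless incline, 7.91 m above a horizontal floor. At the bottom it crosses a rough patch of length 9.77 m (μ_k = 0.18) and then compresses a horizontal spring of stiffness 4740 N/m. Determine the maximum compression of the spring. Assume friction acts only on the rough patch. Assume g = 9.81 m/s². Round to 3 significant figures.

Initial energy: E₁ = mgh = (4.93)(9.81)(7.91) = 382.55 J
Friction removes W_f = μ_k mg d = (0.18)(4.93)(9.81)(9.77) = 85.05 J
Energy reaching the spring: E = 382.55 − 85.05 = 297.50 J
At max compression ½kx² = E ⇒ x = √(2E/k) = √(2 × 297.50/4740) = 0.3543 m

x = 0.354 m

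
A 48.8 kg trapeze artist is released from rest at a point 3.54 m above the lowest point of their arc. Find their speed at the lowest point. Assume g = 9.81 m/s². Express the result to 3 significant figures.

v = 8.33 m/s

Energy conservation between the two points: mgh = ½mv²
The mass cancels from both sides.
v = √(2gh) = √(2 × 9.81 × 3.54) = √69.455 = 8.334 m/s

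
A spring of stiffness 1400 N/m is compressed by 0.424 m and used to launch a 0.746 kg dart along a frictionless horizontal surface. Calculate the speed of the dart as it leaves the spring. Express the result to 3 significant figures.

v = 18.4 m/s

The dart leaves the spring when the spring is at natural length, so ½kx² = ½mv²
v = x√(k/m) = 0.424 × √(1400/0.746) = 18.37 m/s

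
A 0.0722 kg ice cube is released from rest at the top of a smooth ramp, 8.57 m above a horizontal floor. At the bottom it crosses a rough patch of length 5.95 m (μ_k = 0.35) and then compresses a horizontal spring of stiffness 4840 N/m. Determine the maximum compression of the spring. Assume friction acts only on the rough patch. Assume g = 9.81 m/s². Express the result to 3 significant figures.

Initial energy: E₁ = mgh = (0.0722)(9.81)(8.57) = 6.0700 J
Friction removes W_f = μ_k mg d = (0.35)(0.0722)(9.81)(5.95) = 1.475 J
Energy reaching the spring: E = 6.0700 − 1.475 = 4.5950 J
At max compression ½kx² = E ⇒ x = √(2E/k) = √(2 × 4.5950/4840) = 0.04357 m

x = 0.0436 m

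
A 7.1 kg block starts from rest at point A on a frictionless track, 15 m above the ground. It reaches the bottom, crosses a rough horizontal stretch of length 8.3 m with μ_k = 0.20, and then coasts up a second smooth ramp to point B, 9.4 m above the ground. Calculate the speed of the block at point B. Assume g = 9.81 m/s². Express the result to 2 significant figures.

Energy at A: mgh₁ = (7.1)(9.81)(15) = 1044.8 J
Friction loss: W_f = μ_k mg d = 115.6 J
At B: ½mv² + mgh₂ = mgh₁ − W_f
½mv² = 1044.8 − 115.6 − 654.72 = 274.42 J
v = √(2 × 274.42/7.1) = 8.792 m/s

v = 8.8 m/s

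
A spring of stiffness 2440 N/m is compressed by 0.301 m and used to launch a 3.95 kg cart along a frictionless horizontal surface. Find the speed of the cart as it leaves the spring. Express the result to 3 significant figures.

The cart leaves the spring when the spring is at natural length, so ½kx² = ½mv²
v = x√(k/m) = 0.301 × √(2440/3.95) = 7.481 m/s

v = 7.48 m/s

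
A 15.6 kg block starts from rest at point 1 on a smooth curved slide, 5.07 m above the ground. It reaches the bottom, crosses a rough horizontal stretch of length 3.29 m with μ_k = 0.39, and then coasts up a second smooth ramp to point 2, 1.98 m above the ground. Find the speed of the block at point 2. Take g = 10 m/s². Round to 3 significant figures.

Energy at 1: mgh₁ = (15.6)(10)(5.07) = 790.92 J
Friction loss: W_f = μ_k mg d = 200.2 J
At 2: ½mv² + mgh₂ = mgh₁ − W_f
½mv² = 790.92 − 200.2 − 308.88 = 281.88 J
v = √(2 × 281.88/15.6) = 6.011 m/s

v = 6.01 m/s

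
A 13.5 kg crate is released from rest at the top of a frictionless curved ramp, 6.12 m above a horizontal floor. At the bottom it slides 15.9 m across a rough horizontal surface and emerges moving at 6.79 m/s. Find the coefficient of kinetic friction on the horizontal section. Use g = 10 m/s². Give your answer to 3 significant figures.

μ_k = 0.240

Energy bookkeeping (friction removes W_f = μ_k N d):
mgh = ½mv² + μ_k m g d
mgh = 826.20 J; ½mv² = 311.20 J
W_f = 826.20 − 311.20 = 515.0 J
μ_k = W_f/(mg·d) = 515.0/(135.0 × 15.9) = 0.2399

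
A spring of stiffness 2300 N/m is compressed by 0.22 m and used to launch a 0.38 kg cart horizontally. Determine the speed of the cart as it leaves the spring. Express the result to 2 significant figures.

Spring PE converts entirely to kinetic energy: ½kx² = ½mv²
v = x√(k/m) = 0.22 × √(2300/0.38) = 17.12 m/s

v = 17 m/s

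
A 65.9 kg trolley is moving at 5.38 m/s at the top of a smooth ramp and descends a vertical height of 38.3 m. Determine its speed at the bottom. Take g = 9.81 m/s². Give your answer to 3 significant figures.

v = 27.9 m/s

By conservation of mechanical energy, ½mv₀² + mgh = ½mv²
v² = v₀² + 2gh = (5.38)² + 2(9.81)(38.3) = 780.39
v = √780.39 = 27.94 m/s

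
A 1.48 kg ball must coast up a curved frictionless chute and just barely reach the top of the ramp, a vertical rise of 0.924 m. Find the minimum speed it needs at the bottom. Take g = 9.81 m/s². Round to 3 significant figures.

At the top it is momentarily at rest, so all KE converts to PE: ½mv² = mgh
v = √(2gh) = √(2 × 9.81 × 0.924) = 4.258 m/s

v = 4.26 m/s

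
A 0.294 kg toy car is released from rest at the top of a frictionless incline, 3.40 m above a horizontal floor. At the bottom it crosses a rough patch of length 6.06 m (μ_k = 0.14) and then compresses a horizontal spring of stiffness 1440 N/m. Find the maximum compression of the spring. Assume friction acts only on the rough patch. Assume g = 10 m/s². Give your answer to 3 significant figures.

Initial energy: E₁ = mgh = (0.294)(10)(3.40) = 9.9960 J
Friction removes W_f = μ_k mg d = (0.14)(0.294)(10)(6.06) = 2.494 J
Energy reaching the spring: E = 9.9960 − 2.494 = 7.5017 J
At max compression ½kx² = E ⇒ x = √(2E/k) = √(2 × 7.5017/1440) = 0.1021 m

x = 0.102 m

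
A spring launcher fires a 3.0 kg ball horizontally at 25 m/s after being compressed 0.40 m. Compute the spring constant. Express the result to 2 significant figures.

k = 12000 N/m

Energy stored in the spring equals the launch KE: ½kx² = ½mv²
k = mv²/x² = (3.0)(25)²/(0.40)² = 11719 N/m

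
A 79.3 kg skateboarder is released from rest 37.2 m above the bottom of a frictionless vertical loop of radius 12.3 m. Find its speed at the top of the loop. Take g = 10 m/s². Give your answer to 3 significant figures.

Energy conservation: mgh = ½mv_top² + mg(2r)
v_top² = 2g(h − 2r) = 2(10)(37.2 − 24.60) = 252.0
v_top = 15.87 m/s

v = 15.9 m/s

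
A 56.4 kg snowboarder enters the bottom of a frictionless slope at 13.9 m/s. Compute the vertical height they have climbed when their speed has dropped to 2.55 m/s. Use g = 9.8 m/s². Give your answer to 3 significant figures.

h = 9.53 m

Conservation of energy: ½mv₁² = ½mv₂² + mgh
h = (v₁² − v₂²)/(2g) = (13.9² − 2.55²)/(2 × 9.8) = 9.526 m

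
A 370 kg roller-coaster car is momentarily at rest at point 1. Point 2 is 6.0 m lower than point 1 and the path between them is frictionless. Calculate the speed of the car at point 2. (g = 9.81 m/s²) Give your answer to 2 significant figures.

v = 11 m/s

Equating total energy at the two states: mgh = ½mv²
v = √(2gh) = √(2 × 9.81 × 6.0) = √117.72 = 10.85 m/s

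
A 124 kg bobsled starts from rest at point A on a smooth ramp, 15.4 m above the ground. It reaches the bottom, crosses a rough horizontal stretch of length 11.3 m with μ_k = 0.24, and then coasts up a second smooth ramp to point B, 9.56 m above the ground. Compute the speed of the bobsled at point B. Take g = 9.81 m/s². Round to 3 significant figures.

Energy at A: mgh₁ = (124)(9.81)(15.4) = 18733 J
Friction loss: W_f = μ_k mg d = 3299 J
At B: ½mv² + mgh₂ = mgh₁ − W_f
½mv² = 18733 − 3299 − 11629 = 3805.0 J
v = √(2 × 3805.0/124) = 7.834 m/s

v = 7.83 m/s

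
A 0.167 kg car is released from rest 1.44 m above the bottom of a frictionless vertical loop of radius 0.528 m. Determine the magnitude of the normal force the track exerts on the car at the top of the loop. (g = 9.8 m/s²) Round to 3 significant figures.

Energy from release to top (height 2r): mgh = ½mv_top² + mg(2r)
v_top² = 2g(h − 2r) = 2(9.8)(1.44 − 1.056) = 7.5264 m²/s²
At the top, both N and weight point toward the centre: N + mg = mv_top²/r
N = m(v_top²/r − g) = 0.167(7.5264/0.528 − 9.8) = 0.7439 N

N = 0.744 N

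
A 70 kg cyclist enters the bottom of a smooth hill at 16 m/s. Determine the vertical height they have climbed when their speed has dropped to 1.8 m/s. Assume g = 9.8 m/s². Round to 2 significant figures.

Conservation of energy: ½mv₁² = ½mv₂² + mgh
h = (v₁² − v₂²)/(2g) = (16² − 1.8²)/(2 × 9.8) = 12.90 m

h = 13 m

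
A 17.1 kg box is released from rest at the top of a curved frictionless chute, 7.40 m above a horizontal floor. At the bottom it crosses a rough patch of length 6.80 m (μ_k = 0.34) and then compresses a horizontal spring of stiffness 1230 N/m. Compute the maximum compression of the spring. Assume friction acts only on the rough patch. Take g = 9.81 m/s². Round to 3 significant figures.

Initial energy: E₁ = mgh = (17.1)(9.81)(7.40) = 1241.4 J
Friction removes W_f = μ_k mg d = (0.34)(17.1)(9.81)(6.80) = 387.8 J
Energy reaching the spring: E = 1241.4 − 387.8 = 853.52 J
At max compression ½kx² = E ⇒ x = √(2E/k) = √(2 × 853.52/1230) = 1.178 m

x = 1.18 m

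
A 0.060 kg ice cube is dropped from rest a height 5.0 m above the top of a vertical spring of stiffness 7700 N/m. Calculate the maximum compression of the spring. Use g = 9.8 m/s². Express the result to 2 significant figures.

x = 0.028 m

Let x be the compression. The total drop is H + x, and the cube is instantaneously at rest at max compression, so energy conservation gives:
mg(H + x) = ½kx²
½(7700)x² − (0.060)(9.8)x − (0.060)(9.8)(5.0) = 0
3850x² − 0.5880x − 2.940 = 0
x = [0.5880 + √(0.3457 + 45276)]/(2 × 3850) = 0.02771 m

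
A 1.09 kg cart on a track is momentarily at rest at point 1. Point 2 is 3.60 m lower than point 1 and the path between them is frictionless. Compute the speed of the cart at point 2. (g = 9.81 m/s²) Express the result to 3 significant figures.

Energy conservation between the two points: mgh = ½mv²
v = √(2gh) = √(2 × 9.81 × 3.60) = √70.632 = 8.404 m/s

v = 8.40 m/s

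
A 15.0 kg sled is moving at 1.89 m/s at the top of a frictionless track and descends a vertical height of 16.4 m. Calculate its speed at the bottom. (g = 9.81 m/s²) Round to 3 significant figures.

v = 18.0 m/s

Energy conservation between the two points: ½mv₀² + mgh = ½mv²
v² = v₀² + 2gh = (1.89)² + 2(9.81)(16.4) = 325.34
v = √325.34 = 18.04 m/s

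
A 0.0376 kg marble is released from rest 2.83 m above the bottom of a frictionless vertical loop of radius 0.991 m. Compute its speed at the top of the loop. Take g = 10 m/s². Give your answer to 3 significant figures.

v = 4.12 m/s

Energy conservation: mgh = ½mv_top² + mg(2r)
v_top² = 2g(h − 2r) = 2(10)(2.83 − 1.982) = 16.96
v_top = 4.118 m/s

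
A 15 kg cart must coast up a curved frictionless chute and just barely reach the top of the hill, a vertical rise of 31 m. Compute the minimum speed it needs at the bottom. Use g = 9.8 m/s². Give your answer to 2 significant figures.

At the top it is momentarily at rest, so all KE converts to PE: ½mv² = mgh
v = √(2gh) = √(2 × 9.8 × 31) = 24.65 m/s

v = 25 m/s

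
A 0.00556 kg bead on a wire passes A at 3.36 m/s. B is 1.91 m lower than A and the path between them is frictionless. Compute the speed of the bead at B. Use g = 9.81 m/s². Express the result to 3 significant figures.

v = 6.98 m/s

By conservation of mechanical energy, ½mv₀² + mgh = ½mv²
v² = v₀² + 2gh = (3.36)² + 2(9.81)(1.91) = 48.764
v = √48.764 = 6.983 m/s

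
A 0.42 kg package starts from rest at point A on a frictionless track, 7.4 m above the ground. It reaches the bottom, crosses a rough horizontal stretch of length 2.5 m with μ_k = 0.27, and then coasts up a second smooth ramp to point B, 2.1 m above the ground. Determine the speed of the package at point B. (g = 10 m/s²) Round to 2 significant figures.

v = 9.6 m/s

Energy at A: mgh₁ = (0.42)(10)(7.4) = 31.080 J
Friction loss: W_f = μ_k mg d = 2.835 J
At B: ½mv² + mgh₂ = mgh₁ − W_f
½mv² = 31.080 − 2.835 − 8.8200 = 19.425 J
v = √(2 × 19.425/0.42) = 9.618 m/s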